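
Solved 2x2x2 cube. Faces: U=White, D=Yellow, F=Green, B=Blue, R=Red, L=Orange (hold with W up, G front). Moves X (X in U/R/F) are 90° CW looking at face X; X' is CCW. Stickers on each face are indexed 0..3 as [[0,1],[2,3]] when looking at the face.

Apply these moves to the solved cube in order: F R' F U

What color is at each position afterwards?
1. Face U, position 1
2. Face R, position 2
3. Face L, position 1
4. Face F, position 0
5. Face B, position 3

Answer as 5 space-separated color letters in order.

After move 1 (F): F=GGGG U=WWOO R=WRWR D=RRYY L=OYOY
After move 2 (R'): R=RRWW U=WBOB F=GWGO D=RGYG B=YBRB
After move 3 (F): F=GGOW U=WBYY R=ORBW D=WRYG L=OROG
After move 4 (U): U=YWYB F=OROW R=YBBW B=ORRB L=GGOG
Query 1: U[1] = W
Query 2: R[2] = B
Query 3: L[1] = G
Query 4: F[0] = O
Query 5: B[3] = B

Answer: W B G O B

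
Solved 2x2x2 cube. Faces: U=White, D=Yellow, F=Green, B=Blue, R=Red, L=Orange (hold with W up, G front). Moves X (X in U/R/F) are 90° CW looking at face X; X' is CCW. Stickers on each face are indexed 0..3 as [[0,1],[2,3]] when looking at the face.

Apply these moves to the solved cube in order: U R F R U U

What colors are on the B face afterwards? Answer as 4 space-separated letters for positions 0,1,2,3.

Answer: G R R B

Derivation:
After move 1 (U): U=WWWW F=RRGG R=BBRR B=OOBB L=GGOO
After move 2 (R): R=RBRB U=WRWG F=RYGY D=YBYO B=WOWB
After move 3 (F): F=GRYY U=WROG R=WBGB D=RRYO L=GYOB
After move 4 (R): R=GWBB U=WROY F=GRYO D=RWYW B=GORB
After move 5 (U): U=OWYR F=GWYO R=GOBB B=GYRB L=GROB
After move 6 (U): U=YORW F=GOYO R=GYBB B=GRRB L=GWOB
Query: B face = GRRB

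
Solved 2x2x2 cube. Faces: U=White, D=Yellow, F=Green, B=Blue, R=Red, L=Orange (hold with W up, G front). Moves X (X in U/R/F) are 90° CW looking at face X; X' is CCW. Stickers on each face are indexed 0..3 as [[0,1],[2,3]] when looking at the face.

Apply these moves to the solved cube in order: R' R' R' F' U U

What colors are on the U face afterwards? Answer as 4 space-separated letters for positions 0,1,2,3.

Answer: R R G W

Derivation:
After move 1 (R'): R=RRRR U=WBWB F=GWGW D=YGYG B=YBYB
After move 2 (R'): R=RRRR U=WYWY F=GBGB D=YWYW B=GBGB
After move 3 (R'): R=RRRR U=WGWG F=GYGY D=YBYB B=WBWB
After move 4 (F'): F=YYGG U=WGRR R=BRYR D=OOYB L=OGOW
After move 5 (U): U=RWRG F=BRGG R=WBYR B=OGWB L=YYOW
After move 6 (U): U=RRGW F=WBGG R=OGYR B=YYWB L=BROW
Query: U face = RRGW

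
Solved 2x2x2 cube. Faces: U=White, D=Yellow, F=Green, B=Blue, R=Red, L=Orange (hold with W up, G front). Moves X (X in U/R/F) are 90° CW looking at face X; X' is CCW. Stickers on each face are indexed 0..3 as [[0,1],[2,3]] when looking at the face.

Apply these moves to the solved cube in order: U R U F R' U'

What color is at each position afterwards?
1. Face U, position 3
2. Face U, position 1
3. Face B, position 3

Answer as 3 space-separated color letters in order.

Answer: O G B

Derivation:
After move 1 (U): U=WWWW F=RRGG R=BBRR B=OOBB L=GGOO
After move 2 (R): R=RBRB U=WRWG F=RYGY D=YBYO B=WOWB
After move 3 (U): U=WWGR F=RBGY R=WORB B=GGWB L=RYOO
After move 4 (F): F=GRYB U=WWOY R=GORB D=RWYO L=RYOB
After move 5 (R'): R=OBGR U=WWOG F=GWYY D=RRYB B=OGWB
After move 6 (U'): U=WGWO F=RYYY R=GWGR B=OBWB L=OGOB
Query 1: U[3] = O
Query 2: U[1] = G
Query 3: B[3] = B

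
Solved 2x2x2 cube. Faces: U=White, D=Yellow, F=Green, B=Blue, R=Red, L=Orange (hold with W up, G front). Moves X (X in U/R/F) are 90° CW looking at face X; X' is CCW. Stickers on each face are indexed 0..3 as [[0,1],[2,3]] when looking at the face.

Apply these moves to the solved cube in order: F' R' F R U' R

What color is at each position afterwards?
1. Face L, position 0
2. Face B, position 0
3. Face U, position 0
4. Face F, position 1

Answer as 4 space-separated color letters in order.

Answer: W W G O

Derivation:
After move 1 (F'): F=GGGG U=WWRR R=YRYR D=OOYY L=OWOW
After move 2 (R'): R=RRYY U=WBRB F=GWGR D=OGYG B=YBOB
After move 3 (F): F=GGRW U=WBWW R=RRBY D=YRYG L=OOOG
After move 4 (R): R=BRYR U=WGWW F=GRRG D=YOYY B=WBBB
After move 5 (U'): U=GWWW F=OORG R=GRYR B=BRBB L=WBOG
After move 6 (R): R=YGRR U=GOWG F=OORY D=YBYB B=WRWB
Query 1: L[0] = W
Query 2: B[0] = W
Query 3: U[0] = G
Query 4: F[1] = O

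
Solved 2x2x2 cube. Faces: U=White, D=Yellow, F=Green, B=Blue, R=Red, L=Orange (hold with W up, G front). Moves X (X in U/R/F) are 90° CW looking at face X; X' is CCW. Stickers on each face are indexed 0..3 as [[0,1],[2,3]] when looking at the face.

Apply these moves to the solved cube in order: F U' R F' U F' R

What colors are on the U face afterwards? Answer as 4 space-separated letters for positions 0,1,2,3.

After move 1 (F): F=GGGG U=WWOO R=WRWR D=RRYY L=OYOY
After move 2 (U'): U=WOWO F=OYGG R=GGWR B=WRBB L=BBOY
After move 3 (R): R=WGRG U=WYWG F=ORGY D=RBYW B=OROB
After move 4 (F'): F=RYOG U=WYWR R=BGRG D=BYYW L=BGOW
After move 5 (U): U=WWRY F=BGOG R=ORRG B=BGOB L=RYOW
After move 6 (F'): F=GGBO U=WWOR R=YRBG D=YWYW L=RYOR
After move 7 (R): R=BYGR U=WGOO F=GWBW D=YOYB B=RGWB
Query: U face = WGOO

Answer: W G O O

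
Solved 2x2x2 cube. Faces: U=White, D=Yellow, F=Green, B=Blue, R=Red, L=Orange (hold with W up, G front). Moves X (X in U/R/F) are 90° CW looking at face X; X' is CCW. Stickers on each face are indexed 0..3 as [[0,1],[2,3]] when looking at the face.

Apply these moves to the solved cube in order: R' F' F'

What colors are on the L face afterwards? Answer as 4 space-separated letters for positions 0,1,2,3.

After move 1 (R'): R=RRRR U=WBWB F=GWGW D=YGYG B=YBYB
After move 2 (F'): F=WWGG U=WBRR R=GRYR D=OOYG L=OBOW
After move 3 (F'): F=WGWG U=WBGY R=OROR D=BWYG L=OROR
Query: L face = OROR

Answer: O R O R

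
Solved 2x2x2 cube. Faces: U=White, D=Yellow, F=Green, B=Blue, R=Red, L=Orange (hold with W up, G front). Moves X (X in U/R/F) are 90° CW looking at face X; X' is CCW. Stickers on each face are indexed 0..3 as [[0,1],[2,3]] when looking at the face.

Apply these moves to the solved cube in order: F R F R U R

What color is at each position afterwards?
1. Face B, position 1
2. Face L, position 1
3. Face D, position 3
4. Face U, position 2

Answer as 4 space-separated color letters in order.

Answer: R W O R

Derivation:
After move 1 (F): F=GGGG U=WWOO R=WRWR D=RRYY L=OYOY
After move 2 (R): R=WWRR U=WGOG F=GRGY D=RBYB B=OBWB
After move 3 (F): F=GGYR U=WGYY R=OWGR D=RWYB L=OROB
After move 4 (R): R=GORW U=WGYR F=GWYB D=RWYO B=YBGB
After move 5 (U): U=YWRG F=GOYB R=YBRW B=ORGB L=GWOB
After move 6 (R): R=RYWB U=YORB F=GWYO D=RGYO B=GRWB
Query 1: B[1] = R
Query 2: L[1] = W
Query 3: D[3] = O
Query 4: U[2] = R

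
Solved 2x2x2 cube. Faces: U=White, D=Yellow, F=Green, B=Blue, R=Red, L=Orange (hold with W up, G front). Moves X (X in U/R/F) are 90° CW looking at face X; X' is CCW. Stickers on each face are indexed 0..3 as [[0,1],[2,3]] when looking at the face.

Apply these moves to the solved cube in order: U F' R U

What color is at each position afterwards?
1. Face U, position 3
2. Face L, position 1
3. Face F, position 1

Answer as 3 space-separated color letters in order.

After move 1 (U): U=WWWW F=RRGG R=BBRR B=OOBB L=GGOO
After move 2 (F'): F=RGRG U=WWBR R=YBYR D=GOYY L=GWOW
After move 3 (R): R=YYRB U=WGBG F=RORY D=GBYO B=ROWB
After move 4 (U): U=BWGG F=YYRY R=RORB B=GWWB L=ROOW
Query 1: U[3] = G
Query 2: L[1] = O
Query 3: F[1] = Y

Answer: G O Y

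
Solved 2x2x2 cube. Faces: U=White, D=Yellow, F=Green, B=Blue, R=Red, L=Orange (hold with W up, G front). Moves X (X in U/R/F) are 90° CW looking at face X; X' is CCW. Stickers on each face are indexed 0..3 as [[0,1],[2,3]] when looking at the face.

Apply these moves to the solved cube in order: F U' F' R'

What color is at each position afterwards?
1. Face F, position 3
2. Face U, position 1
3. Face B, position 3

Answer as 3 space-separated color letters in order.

After move 1 (F): F=GGGG U=WWOO R=WRWR D=RRYY L=OYOY
After move 2 (U'): U=WOWO F=OYGG R=GGWR B=WRBB L=BBOY
After move 3 (F'): F=YGOG U=WOGW R=RGRR D=BYYY L=BOOW
After move 4 (R'): R=GRRR U=WBGW F=YOOW D=BGYG B=YRYB
Query 1: F[3] = W
Query 2: U[1] = B
Query 3: B[3] = B

Answer: W B B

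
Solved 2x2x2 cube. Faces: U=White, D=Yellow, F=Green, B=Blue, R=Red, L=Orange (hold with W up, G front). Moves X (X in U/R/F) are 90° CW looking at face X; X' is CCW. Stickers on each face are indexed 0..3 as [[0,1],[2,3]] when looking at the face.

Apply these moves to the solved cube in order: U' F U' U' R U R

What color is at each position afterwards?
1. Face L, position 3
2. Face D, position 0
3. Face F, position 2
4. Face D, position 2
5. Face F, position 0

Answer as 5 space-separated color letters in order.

Answer: Y R G Y W

Derivation:
After move 1 (U'): U=WWWW F=OOGG R=GGRR B=RRBB L=BBOO
After move 2 (F): F=GOGO U=WWOB R=WGWR D=RGYY L=BYOY
After move 3 (U'): U=WBWO F=BYGO R=GOWR B=WGBB L=RROY
After move 4 (U'): U=BOWW F=RRGO R=BYWR B=GOBB L=WGOY
After move 5 (R): R=WBRY U=BRWO F=RGGY D=RBYG B=WOOB
After move 6 (U): U=WBOR F=WBGY R=WORY B=WGOB L=RGOY
After move 7 (R): R=RWYO U=WBOY F=WBGG D=ROYW B=RGBB
Query 1: L[3] = Y
Query 2: D[0] = R
Query 3: F[2] = G
Query 4: D[2] = Y
Query 5: F[0] = W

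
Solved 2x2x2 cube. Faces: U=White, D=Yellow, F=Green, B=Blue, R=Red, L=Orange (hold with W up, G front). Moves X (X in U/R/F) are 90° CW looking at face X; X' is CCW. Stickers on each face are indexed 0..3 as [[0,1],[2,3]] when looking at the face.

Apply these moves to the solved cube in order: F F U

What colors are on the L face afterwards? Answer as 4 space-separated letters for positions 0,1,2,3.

Answer: G G O R

Derivation:
After move 1 (F): F=GGGG U=WWOO R=WRWR D=RRYY L=OYOY
After move 2 (F): F=GGGG U=WWYY R=OROR D=WWYY L=OROR
After move 3 (U): U=YWYW F=ORGG R=BBOR B=ORBB L=GGOR
Query: L face = GGOR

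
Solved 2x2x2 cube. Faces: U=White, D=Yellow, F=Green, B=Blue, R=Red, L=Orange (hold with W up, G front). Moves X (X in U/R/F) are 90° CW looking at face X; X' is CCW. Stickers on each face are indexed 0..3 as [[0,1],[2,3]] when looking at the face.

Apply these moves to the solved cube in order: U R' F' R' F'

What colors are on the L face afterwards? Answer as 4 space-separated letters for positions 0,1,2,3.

Answer: G Y O B

Derivation:
After move 1 (U): U=WWWW F=RRGG R=BBRR B=OOBB L=GGOO
After move 2 (R'): R=BRBR U=WBWO F=RWGW D=YRYG B=YOYB
After move 3 (F'): F=WWRG U=WBBB R=RRYR D=GOYG L=GOOW
After move 4 (R'): R=RRRY U=WYBY F=WBRB D=GWYG B=GOOB
After move 5 (F'): F=BBWR U=WYRR R=WRGY D=OWYG L=GYOB
Query: L face = GYOB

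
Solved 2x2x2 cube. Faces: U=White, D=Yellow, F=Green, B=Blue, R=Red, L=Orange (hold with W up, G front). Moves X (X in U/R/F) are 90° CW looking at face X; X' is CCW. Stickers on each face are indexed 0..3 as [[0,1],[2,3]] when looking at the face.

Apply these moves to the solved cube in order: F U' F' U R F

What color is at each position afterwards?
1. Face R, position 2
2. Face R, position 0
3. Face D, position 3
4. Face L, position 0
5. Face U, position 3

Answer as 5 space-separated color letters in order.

After move 1 (F): F=GGGG U=WWOO R=WRWR D=RRYY L=OYOY
After move 2 (U'): U=WOWO F=OYGG R=GGWR B=WRBB L=BBOY
After move 3 (F'): F=YGOG U=WOGW R=RGRR D=BYYY L=BOOW
After move 4 (U): U=GWWO F=RGOG R=WRRR B=BOBB L=YGOW
After move 5 (R): R=RWRR U=GGWG F=RYOY D=BBYB B=OOWB
After move 6 (F): F=ORYY U=GGWG R=WWGR D=RRYB L=YBOB
Query 1: R[2] = G
Query 2: R[0] = W
Query 3: D[3] = B
Query 4: L[0] = Y
Query 5: U[3] = G

Answer: G W B Y G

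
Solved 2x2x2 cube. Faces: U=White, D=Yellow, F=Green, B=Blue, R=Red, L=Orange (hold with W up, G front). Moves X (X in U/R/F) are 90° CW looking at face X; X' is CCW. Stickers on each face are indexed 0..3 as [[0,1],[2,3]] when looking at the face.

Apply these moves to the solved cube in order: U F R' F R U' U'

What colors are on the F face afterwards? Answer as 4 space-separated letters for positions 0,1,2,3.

After move 1 (U): U=WWWW F=RRGG R=BBRR B=OOBB L=GGOO
After move 2 (F): F=GRGR U=WWOG R=WBWR D=RBYY L=GYOY
After move 3 (R'): R=BRWW U=WBOO F=GWGG D=RRYR B=YOBB
After move 4 (F): F=GGGW U=WBYY R=OROW D=WBYR L=GROR
After move 5 (R): R=OOWR U=WGYW F=GBGR D=WBYY B=YOBB
After move 6 (U'): U=GWWY F=GRGR R=GBWR B=OOBB L=YOOR
After move 7 (U'): U=WYGW F=YOGR R=GRWR B=GBBB L=OOOR
Query: F face = YOGR

Answer: Y O G R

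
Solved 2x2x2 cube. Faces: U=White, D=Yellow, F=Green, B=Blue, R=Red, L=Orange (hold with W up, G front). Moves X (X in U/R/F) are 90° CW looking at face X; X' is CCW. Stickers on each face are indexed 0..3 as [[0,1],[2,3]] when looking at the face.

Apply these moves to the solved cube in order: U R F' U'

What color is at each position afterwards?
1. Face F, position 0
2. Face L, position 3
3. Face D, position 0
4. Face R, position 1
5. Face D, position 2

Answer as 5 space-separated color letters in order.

After move 1 (U): U=WWWW F=RRGG R=BBRR B=OOBB L=GGOO
After move 2 (R): R=RBRB U=WRWG F=RYGY D=YBYO B=WOWB
After move 3 (F'): F=YYRG U=WRRR R=BBYB D=GOYO L=GGOW
After move 4 (U'): U=RRWR F=GGRG R=YYYB B=BBWB L=WOOW
Query 1: F[0] = G
Query 2: L[3] = W
Query 3: D[0] = G
Query 4: R[1] = Y
Query 5: D[2] = Y

Answer: G W G Y Y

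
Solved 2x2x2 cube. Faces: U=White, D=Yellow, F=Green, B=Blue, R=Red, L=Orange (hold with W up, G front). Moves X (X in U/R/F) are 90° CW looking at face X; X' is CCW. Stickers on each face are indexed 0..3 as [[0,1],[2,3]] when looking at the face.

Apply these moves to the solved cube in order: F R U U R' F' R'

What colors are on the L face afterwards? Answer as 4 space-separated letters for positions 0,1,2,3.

Answer: W G O G

Derivation:
After move 1 (F): F=GGGG U=WWOO R=WRWR D=RRYY L=OYOY
After move 2 (R): R=WWRR U=WGOG F=GRGY D=RBYB B=OBWB
After move 3 (U): U=OWGG F=WWGY R=OBRR B=OYWB L=GROY
After move 4 (U): U=GOGW F=OBGY R=OYRR B=GRWB L=WWOY
After move 5 (R'): R=YROR U=GWGG F=OOGW D=RBYY B=BRBB
After move 6 (F'): F=OWOG U=GWYO R=BRRR D=WYYY L=WGOG
After move 7 (R'): R=RRBR U=GBYB F=OWOO D=WWYG B=YRYB
Query: L face = WGOG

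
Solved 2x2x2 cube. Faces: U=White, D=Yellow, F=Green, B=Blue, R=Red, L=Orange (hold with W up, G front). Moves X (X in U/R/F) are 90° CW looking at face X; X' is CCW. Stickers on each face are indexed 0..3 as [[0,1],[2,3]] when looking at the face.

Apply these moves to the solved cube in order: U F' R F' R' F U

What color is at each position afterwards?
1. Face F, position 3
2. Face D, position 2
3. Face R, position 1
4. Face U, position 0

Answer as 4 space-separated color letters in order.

Answer: G Y O B

Derivation:
After move 1 (U): U=WWWW F=RRGG R=BBRR B=OOBB L=GGOO
After move 2 (F'): F=RGRG U=WWBR R=YBYR D=GOYY L=GWOW
After move 3 (R): R=YYRB U=WGBG F=RORY D=GBYO B=ROWB
After move 4 (F'): F=OYRR U=WGYR R=BYGB D=WWYO L=GGOB
After move 5 (R'): R=YBBG U=WWYR F=OGRR D=WYYR B=OOWB
After move 6 (F): F=RORG U=WWBG R=YBRG D=BYYR L=GWOY
After move 7 (U): U=BWGW F=YBRG R=OORG B=GWWB L=ROOY
Query 1: F[3] = G
Query 2: D[2] = Y
Query 3: R[1] = O
Query 4: U[0] = B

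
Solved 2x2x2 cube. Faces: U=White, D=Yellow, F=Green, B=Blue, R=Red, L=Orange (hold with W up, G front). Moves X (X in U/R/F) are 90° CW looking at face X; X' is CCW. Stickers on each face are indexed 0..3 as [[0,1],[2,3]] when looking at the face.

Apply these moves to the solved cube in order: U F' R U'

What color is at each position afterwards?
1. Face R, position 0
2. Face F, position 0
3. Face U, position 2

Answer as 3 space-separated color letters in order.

Answer: R G W

Derivation:
After move 1 (U): U=WWWW F=RRGG R=BBRR B=OOBB L=GGOO
After move 2 (F'): F=RGRG U=WWBR R=YBYR D=GOYY L=GWOW
After move 3 (R): R=YYRB U=WGBG F=RORY D=GBYO B=ROWB
After move 4 (U'): U=GGWB F=GWRY R=RORB B=YYWB L=ROOW
Query 1: R[0] = R
Query 2: F[0] = G
Query 3: U[2] = W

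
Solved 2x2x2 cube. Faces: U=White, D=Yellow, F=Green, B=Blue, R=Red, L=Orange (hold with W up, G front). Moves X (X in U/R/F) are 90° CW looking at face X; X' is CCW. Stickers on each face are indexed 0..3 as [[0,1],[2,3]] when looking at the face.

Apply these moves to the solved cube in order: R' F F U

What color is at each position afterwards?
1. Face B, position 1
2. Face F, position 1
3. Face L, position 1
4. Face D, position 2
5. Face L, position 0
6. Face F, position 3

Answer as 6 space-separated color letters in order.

After move 1 (R'): R=RRRR U=WBWB F=GWGW D=YGYG B=YBYB
After move 2 (F): F=GGWW U=WBOO R=WRBR D=RRYG L=OYOG
After move 3 (F): F=WGWG U=WBGY R=OROR D=BWYG L=OROR
After move 4 (U): U=GWYB F=ORWG R=YBOR B=ORYB L=WGOR
Query 1: B[1] = R
Query 2: F[1] = R
Query 3: L[1] = G
Query 4: D[2] = Y
Query 5: L[0] = W
Query 6: F[3] = G

Answer: R R G Y W G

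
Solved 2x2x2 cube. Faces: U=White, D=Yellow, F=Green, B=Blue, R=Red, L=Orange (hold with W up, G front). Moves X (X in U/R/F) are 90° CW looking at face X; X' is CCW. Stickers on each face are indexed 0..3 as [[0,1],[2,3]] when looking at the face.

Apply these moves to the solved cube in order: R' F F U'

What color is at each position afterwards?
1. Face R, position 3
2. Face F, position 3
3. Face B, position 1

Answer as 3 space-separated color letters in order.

Answer: R G R

Derivation:
After move 1 (R'): R=RRRR U=WBWB F=GWGW D=YGYG B=YBYB
After move 2 (F): F=GGWW U=WBOO R=WRBR D=RRYG L=OYOG
After move 3 (F): F=WGWG U=WBGY R=OROR D=BWYG L=OROR
After move 4 (U'): U=BYWG F=ORWG R=WGOR B=ORYB L=YBOR
Query 1: R[3] = R
Query 2: F[3] = G
Query 3: B[1] = R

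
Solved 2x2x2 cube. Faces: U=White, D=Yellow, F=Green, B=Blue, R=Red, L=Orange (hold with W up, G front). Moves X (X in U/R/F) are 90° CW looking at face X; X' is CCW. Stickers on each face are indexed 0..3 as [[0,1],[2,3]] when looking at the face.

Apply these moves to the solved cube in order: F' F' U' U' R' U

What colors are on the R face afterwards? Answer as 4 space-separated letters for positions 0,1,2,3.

Answer: Y G O O

Derivation:
After move 1 (F'): F=GGGG U=WWRR R=YRYR D=OOYY L=OWOW
After move 2 (F'): F=GGGG U=WWYY R=OROR D=WWYY L=OROR
After move 3 (U'): U=WYWY F=ORGG R=GGOR B=ORBB L=BBOR
After move 4 (U'): U=YYWW F=BBGG R=OROR B=GGBB L=OROR
After move 5 (R'): R=RROO U=YBWG F=BYGW D=WBYG B=YGWB
After move 6 (U): U=WYGB F=RRGW R=YGOO B=ORWB L=BYOR
Query: R face = YGOO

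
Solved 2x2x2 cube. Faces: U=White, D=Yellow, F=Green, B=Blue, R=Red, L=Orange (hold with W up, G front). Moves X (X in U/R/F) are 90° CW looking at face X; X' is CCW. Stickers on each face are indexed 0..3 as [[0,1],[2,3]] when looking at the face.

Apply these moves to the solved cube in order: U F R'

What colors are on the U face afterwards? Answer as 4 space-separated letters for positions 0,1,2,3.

Answer: W B O O

Derivation:
After move 1 (U): U=WWWW F=RRGG R=BBRR B=OOBB L=GGOO
After move 2 (F): F=GRGR U=WWOG R=WBWR D=RBYY L=GYOY
After move 3 (R'): R=BRWW U=WBOO F=GWGG D=RRYR B=YOBB
Query: U face = WBOO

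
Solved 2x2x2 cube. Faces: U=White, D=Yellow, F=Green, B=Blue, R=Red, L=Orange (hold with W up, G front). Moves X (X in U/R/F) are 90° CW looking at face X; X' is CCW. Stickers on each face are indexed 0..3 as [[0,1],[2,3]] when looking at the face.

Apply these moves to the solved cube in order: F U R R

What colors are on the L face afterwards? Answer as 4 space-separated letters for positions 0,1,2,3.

After move 1 (F): F=GGGG U=WWOO R=WRWR D=RRYY L=OYOY
After move 2 (U): U=OWOW F=WRGG R=BBWR B=OYBB L=GGOY
After move 3 (R): R=WBRB U=OROG F=WRGY D=RBYO B=WYWB
After move 4 (R): R=RWBB U=OROY F=WBGO D=RWYW B=GYRB
Query: L face = GGOY

Answer: G G O Y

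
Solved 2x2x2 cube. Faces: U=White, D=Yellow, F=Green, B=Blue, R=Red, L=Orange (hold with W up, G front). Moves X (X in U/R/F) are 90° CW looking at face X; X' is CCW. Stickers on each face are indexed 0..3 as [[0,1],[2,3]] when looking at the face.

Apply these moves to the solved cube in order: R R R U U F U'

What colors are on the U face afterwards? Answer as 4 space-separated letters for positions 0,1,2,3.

After move 1 (R): R=RRRR U=WGWG F=GYGY D=YBYB B=WBWB
After move 2 (R): R=RRRR U=WYWY F=GBGB D=YWYW B=GBGB
After move 3 (R): R=RRRR U=WBWB F=GWGW D=YGYG B=YBYB
After move 4 (U): U=WWBB F=RRGW R=YBRR B=OOYB L=GWOO
After move 5 (U): U=BWBW F=YBGW R=OORR B=GWYB L=RROO
After move 6 (F): F=GYWB U=BWOR R=BOWR D=ROYG L=RYOG
After move 7 (U'): U=WRBO F=RYWB R=GYWR B=BOYB L=GWOG
Query: U face = WRBO

Answer: W R B O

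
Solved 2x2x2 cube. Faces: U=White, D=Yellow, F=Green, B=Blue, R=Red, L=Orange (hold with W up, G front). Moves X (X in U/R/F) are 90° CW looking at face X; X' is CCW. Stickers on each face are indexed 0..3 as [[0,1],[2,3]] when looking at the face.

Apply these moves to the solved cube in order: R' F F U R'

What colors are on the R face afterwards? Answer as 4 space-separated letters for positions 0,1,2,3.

After move 1 (R'): R=RRRR U=WBWB F=GWGW D=YGYG B=YBYB
After move 2 (F): F=GGWW U=WBOO R=WRBR D=RRYG L=OYOG
After move 3 (F): F=WGWG U=WBGY R=OROR D=BWYG L=OROR
After move 4 (U): U=GWYB F=ORWG R=YBOR B=ORYB L=WGOR
After move 5 (R'): R=BRYO U=GYYO F=OWWB D=BRYG B=GRWB
Query: R face = BRYO

Answer: B R Y O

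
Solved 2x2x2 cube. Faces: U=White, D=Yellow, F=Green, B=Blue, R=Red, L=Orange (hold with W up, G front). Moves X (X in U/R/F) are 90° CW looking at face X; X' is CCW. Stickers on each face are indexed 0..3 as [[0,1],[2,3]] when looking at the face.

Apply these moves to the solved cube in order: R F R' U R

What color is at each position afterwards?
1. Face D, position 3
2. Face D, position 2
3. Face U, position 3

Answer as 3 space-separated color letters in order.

Answer: O Y O

Derivation:
After move 1 (R): R=RRRR U=WGWG F=GYGY D=YBYB B=WBWB
After move 2 (F): F=GGYY U=WGOO R=WRGR D=RRYB L=OYOB
After move 3 (R'): R=RRWG U=WWOW F=GGYO D=RGYY B=BBRB
After move 4 (U): U=OWWW F=RRYO R=BBWG B=OYRB L=GGOB
After move 5 (R): R=WBGB U=ORWO F=RGYY D=RRYO B=WYWB
Query 1: D[3] = O
Query 2: D[2] = Y
Query 3: U[3] = O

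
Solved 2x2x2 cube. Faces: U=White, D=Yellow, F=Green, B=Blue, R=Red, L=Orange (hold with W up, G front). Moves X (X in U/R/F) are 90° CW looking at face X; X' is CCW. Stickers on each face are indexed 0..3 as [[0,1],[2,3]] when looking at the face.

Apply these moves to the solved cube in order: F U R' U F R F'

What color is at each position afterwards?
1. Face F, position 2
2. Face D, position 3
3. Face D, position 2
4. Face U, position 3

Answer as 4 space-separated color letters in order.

Answer: G G Y W

Derivation:
After move 1 (F): F=GGGG U=WWOO R=WRWR D=RRYY L=OYOY
After move 2 (U): U=OWOW F=WRGG R=BBWR B=OYBB L=GGOY
After move 3 (R'): R=BRBW U=OBOO F=WWGW D=RRYG B=YYRB
After move 4 (U): U=OOOB F=BRGW R=YYBW B=GGRB L=WWOY
After move 5 (F): F=GBWR U=OOYW R=OYBW D=BYYG L=WROR
After move 6 (R): R=BOWY U=OBYR F=GYWG D=BRYG B=WGOB
After move 7 (F'): F=YGGW U=OBBW R=ROBY D=RRYG L=WROY
Query 1: F[2] = G
Query 2: D[3] = G
Query 3: D[2] = Y
Query 4: U[3] = W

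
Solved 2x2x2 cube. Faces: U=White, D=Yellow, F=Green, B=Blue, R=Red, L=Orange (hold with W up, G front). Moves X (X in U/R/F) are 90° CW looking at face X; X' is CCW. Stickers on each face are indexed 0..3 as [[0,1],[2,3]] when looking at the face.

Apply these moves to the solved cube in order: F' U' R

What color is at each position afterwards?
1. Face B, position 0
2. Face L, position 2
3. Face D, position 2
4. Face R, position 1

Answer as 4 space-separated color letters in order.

After move 1 (F'): F=GGGG U=WWRR R=YRYR D=OOYY L=OWOW
After move 2 (U'): U=WRWR F=OWGG R=GGYR B=YRBB L=BBOW
After move 3 (R): R=YGRG U=WWWG F=OOGY D=OBYY B=RRRB
Query 1: B[0] = R
Query 2: L[2] = O
Query 3: D[2] = Y
Query 4: R[1] = G

Answer: R O Y G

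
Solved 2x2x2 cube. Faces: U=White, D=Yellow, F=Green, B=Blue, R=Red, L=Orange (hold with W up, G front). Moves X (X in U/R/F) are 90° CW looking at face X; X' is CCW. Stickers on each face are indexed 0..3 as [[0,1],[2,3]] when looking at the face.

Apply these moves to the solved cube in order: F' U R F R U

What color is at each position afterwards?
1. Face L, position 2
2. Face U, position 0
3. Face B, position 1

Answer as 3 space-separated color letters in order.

Answer: O W O

Derivation:
After move 1 (F'): F=GGGG U=WWRR R=YRYR D=OOYY L=OWOW
After move 2 (U): U=RWRW F=YRGG R=BBYR B=OWBB L=GGOW
After move 3 (R): R=YBRB U=RRRG F=YOGY D=OBYO B=WWWB
After move 4 (F): F=GYYO U=RRWG R=RBGB D=RYYO L=GOOB
After move 5 (R): R=GRBB U=RYWO F=GYYO D=RWYW B=GWRB
After move 6 (U): U=WROY F=GRYO R=GWBB B=GORB L=GYOB
Query 1: L[2] = O
Query 2: U[0] = W
Query 3: B[1] = O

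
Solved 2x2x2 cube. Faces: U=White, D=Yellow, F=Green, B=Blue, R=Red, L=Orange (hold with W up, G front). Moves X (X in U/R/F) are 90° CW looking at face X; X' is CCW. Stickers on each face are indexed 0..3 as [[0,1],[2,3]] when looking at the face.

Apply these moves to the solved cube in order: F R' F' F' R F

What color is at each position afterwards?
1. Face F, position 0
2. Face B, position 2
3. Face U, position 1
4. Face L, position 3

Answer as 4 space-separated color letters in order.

After move 1 (F): F=GGGG U=WWOO R=WRWR D=RRYY L=OYOY
After move 2 (R'): R=RRWW U=WBOB F=GWGO D=RGYG B=YBRB
After move 3 (F'): F=WOGG U=WBRW R=GRRW D=YYYG L=OBOO
After move 4 (F'): F=OGWG U=WBGR R=YRYW D=BOYG L=OWOR
After move 5 (R): R=YYWR U=WGGG F=OOWG D=BRYY B=RBBB
After move 6 (F): F=WOGO U=WGRW R=GYGR D=WYYY L=OBOR
Query 1: F[0] = W
Query 2: B[2] = B
Query 3: U[1] = G
Query 4: L[3] = R

Answer: W B G R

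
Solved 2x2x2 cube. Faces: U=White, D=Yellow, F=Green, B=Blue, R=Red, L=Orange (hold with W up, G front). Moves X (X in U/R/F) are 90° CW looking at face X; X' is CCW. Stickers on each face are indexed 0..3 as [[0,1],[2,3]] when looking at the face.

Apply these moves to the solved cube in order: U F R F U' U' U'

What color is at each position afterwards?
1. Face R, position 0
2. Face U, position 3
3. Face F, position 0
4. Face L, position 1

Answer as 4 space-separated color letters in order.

After move 1 (U): U=WWWW F=RRGG R=BBRR B=OOBB L=GGOO
After move 2 (F): F=GRGR U=WWOG R=WBWR D=RBYY L=GYOY
After move 3 (R): R=WWRB U=WROR F=GBGY D=RBYO B=GOWB
After move 4 (F): F=GGYB U=WRYY R=OWRB D=RWYO L=GROB
After move 5 (U'): U=RYWY F=GRYB R=GGRB B=OWWB L=GOOB
After move 6 (U'): U=YYRW F=GOYB R=GRRB B=GGWB L=OWOB
After move 7 (U'): U=YWYR F=OWYB R=GORB B=GRWB L=GGOB
Query 1: R[0] = G
Query 2: U[3] = R
Query 3: F[0] = O
Query 4: L[1] = G

Answer: G R O G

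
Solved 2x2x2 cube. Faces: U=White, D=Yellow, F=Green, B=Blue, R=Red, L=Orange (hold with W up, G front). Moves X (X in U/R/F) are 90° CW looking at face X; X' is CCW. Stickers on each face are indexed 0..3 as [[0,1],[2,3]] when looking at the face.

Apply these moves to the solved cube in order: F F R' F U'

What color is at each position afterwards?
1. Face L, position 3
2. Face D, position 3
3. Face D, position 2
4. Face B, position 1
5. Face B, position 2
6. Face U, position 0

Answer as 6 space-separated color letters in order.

Answer: G G Y R W B

Derivation:
After move 1 (F): F=GGGG U=WWOO R=WRWR D=RRYY L=OYOY
After move 2 (F): F=GGGG U=WWYY R=OROR D=WWYY L=OROR
After move 3 (R'): R=RROO U=WBYB F=GWGY D=WGYG B=YBWB
After move 4 (F): F=GGYW U=WBRR R=YRBO D=ORYG L=OWOG
After move 5 (U'): U=BRWR F=OWYW R=GGBO B=YRWB L=YBOG
Query 1: L[3] = G
Query 2: D[3] = G
Query 3: D[2] = Y
Query 4: B[1] = R
Query 5: B[2] = W
Query 6: U[0] = B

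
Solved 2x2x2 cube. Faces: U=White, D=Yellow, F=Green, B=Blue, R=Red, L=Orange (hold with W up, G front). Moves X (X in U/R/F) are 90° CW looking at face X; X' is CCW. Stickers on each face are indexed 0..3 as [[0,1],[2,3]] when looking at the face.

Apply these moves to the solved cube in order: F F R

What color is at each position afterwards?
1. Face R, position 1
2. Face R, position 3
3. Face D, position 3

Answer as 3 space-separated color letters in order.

Answer: O R B

Derivation:
After move 1 (F): F=GGGG U=WWOO R=WRWR D=RRYY L=OYOY
After move 2 (F): F=GGGG U=WWYY R=OROR D=WWYY L=OROR
After move 3 (R): R=OORR U=WGYG F=GWGY D=WBYB B=YBWB
Query 1: R[1] = O
Query 2: R[3] = R
Query 3: D[3] = B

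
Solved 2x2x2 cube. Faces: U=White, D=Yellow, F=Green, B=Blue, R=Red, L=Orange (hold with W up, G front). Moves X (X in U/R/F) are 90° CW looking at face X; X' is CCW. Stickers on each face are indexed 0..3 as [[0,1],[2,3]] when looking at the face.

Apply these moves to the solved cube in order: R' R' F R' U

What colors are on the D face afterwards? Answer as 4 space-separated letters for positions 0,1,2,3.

Answer: R G Y B

Derivation:
After move 1 (R'): R=RRRR U=WBWB F=GWGW D=YGYG B=YBYB
After move 2 (R'): R=RRRR U=WYWY F=GBGB D=YWYW B=GBGB
After move 3 (F): F=GGBB U=WYOO R=WRYR D=RRYW L=OYOW
After move 4 (R'): R=RRWY U=WGOG F=GYBO D=RGYB B=WBRB
After move 5 (U): U=OWGG F=RRBO R=WBWY B=OYRB L=GYOW
Query: D face = RGYB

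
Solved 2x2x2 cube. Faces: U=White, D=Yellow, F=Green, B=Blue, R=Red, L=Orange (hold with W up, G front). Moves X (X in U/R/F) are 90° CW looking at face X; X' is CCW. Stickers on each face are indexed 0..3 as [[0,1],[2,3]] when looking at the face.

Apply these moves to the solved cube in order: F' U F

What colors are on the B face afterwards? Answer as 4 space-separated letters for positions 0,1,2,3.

Answer: O W B B

Derivation:
After move 1 (F'): F=GGGG U=WWRR R=YRYR D=OOYY L=OWOW
After move 2 (U): U=RWRW F=YRGG R=BBYR B=OWBB L=GGOW
After move 3 (F): F=GYGR U=RWWG R=RBWR D=YBYY L=GOOO
Query: B face = OWBB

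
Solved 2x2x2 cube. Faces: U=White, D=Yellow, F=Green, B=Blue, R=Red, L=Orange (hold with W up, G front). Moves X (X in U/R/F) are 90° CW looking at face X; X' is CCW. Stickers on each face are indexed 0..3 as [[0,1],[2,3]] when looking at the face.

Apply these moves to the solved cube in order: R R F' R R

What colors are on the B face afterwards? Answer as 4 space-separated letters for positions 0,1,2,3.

After move 1 (R): R=RRRR U=WGWG F=GYGY D=YBYB B=WBWB
After move 2 (R): R=RRRR U=WYWY F=GBGB D=YWYW B=GBGB
After move 3 (F'): F=BBGG U=WYRR R=WRYR D=OOYW L=OYOW
After move 4 (R): R=YWRR U=WBRG F=BOGW D=OGYG B=RBYB
After move 5 (R): R=RYRW U=WORW F=BGGG D=OYYR B=GBBB
Query: B face = GBBB

Answer: G B B B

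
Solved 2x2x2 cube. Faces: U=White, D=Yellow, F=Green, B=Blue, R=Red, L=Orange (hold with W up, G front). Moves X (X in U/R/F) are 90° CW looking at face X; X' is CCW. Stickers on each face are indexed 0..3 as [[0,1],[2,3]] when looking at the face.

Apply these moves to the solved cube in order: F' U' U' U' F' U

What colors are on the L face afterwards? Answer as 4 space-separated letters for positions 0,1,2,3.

After move 1 (F'): F=GGGG U=WWRR R=YRYR D=OOYY L=OWOW
After move 2 (U'): U=WRWR F=OWGG R=GGYR B=YRBB L=BBOW
After move 3 (U'): U=RRWW F=BBGG R=OWYR B=GGBB L=YROW
After move 4 (U'): U=RWRW F=YRGG R=BBYR B=OWBB L=GGOW
After move 5 (F'): F=RGYG U=RWBY R=OBOR D=GWYY L=GWOR
After move 6 (U): U=BRYW F=OBYG R=OWOR B=GWBB L=RGOR
Query: L face = RGOR

Answer: R G O R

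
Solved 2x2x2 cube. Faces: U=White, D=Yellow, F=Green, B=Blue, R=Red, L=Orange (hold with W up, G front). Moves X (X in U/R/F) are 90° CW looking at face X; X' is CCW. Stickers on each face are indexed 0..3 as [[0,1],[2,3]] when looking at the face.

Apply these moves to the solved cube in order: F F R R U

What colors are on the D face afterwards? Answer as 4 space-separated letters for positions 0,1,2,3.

Answer: W W Y Y

Derivation:
After move 1 (F): F=GGGG U=WWOO R=WRWR D=RRYY L=OYOY
After move 2 (F): F=GGGG U=WWYY R=OROR D=WWYY L=OROR
After move 3 (R): R=OORR U=WGYG F=GWGY D=WBYB B=YBWB
After move 4 (R): R=RORO U=WWYY F=GBGB D=WWYY B=GBGB
After move 5 (U): U=YWYW F=ROGB R=GBRO B=ORGB L=GBOR
Query: D face = WWYY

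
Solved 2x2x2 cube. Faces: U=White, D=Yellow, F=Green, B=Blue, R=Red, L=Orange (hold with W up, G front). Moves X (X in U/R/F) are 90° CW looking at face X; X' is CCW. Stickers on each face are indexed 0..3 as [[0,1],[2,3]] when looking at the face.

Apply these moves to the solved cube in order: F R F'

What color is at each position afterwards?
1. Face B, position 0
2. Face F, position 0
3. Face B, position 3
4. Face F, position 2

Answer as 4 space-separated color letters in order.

Answer: O R B G

Derivation:
After move 1 (F): F=GGGG U=WWOO R=WRWR D=RRYY L=OYOY
After move 2 (R): R=WWRR U=WGOG F=GRGY D=RBYB B=OBWB
After move 3 (F'): F=RYGG U=WGWR R=BWRR D=YYYB L=OGOO
Query 1: B[0] = O
Query 2: F[0] = R
Query 3: B[3] = B
Query 4: F[2] = G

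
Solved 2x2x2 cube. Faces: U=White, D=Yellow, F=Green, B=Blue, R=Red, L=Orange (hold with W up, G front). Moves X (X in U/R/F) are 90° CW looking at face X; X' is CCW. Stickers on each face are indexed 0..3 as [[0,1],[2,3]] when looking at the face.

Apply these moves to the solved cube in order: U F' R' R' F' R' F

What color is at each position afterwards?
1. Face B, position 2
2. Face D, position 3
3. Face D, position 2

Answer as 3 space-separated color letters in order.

Answer: W R Y

Derivation:
After move 1 (U): U=WWWW F=RRGG R=BBRR B=OOBB L=GGOO
After move 2 (F'): F=RGRG U=WWBR R=YBYR D=GOYY L=GWOW
After move 3 (R'): R=BRYY U=WBBO F=RWRR D=GGYG B=YOOB
After move 4 (R'): R=RYBY U=WOBY F=RBRO D=GWYR B=GOGB
After move 5 (F'): F=BORR U=WORB R=WYGY D=WWYR L=GYOB
After move 6 (R'): R=YYWG U=WGRG F=BORB D=WOYR B=ROWB
After move 7 (F): F=RBBO U=WGBY R=RYGG D=WYYR L=GWOO
Query 1: B[2] = W
Query 2: D[3] = R
Query 3: D[2] = Y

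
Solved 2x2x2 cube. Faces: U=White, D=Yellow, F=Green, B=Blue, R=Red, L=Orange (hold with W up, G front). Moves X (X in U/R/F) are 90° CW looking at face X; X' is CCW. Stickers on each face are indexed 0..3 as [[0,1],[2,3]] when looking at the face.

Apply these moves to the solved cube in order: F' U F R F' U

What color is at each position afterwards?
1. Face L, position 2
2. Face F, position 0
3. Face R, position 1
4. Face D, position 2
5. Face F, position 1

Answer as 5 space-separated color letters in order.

Answer: O B W Y R

Derivation:
After move 1 (F'): F=GGGG U=WWRR R=YRYR D=OOYY L=OWOW
After move 2 (U): U=RWRW F=YRGG R=BBYR B=OWBB L=GGOW
After move 3 (F): F=GYGR U=RWWG R=RBWR D=YBYY L=GOOO
After move 4 (R): R=WRRB U=RYWR F=GBGY D=YBYO B=GWWB
After move 5 (F'): F=BYGG U=RYWR R=BRYB D=OOYO L=GROW
After move 6 (U): U=WRRY F=BRGG R=GWYB B=GRWB L=BYOW
Query 1: L[2] = O
Query 2: F[0] = B
Query 3: R[1] = W
Query 4: D[2] = Y
Query 5: F[1] = R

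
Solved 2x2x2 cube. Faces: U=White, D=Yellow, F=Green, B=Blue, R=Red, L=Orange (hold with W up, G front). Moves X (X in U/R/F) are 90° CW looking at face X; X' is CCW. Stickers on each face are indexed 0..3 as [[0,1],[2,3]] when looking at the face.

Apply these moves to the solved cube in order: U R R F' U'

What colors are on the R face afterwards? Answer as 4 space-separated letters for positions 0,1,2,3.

After move 1 (U): U=WWWW F=RRGG R=BBRR B=OOBB L=GGOO
After move 2 (R): R=RBRB U=WRWG F=RYGY D=YBYO B=WOWB
After move 3 (R): R=RRBB U=WYWY F=RBGO D=YWYW B=GORB
After move 4 (F'): F=BORG U=WYRB R=WRYB D=GOYW L=GYOW
After move 5 (U'): U=YBWR F=GYRG R=BOYB B=WRRB L=GOOW
Query: R face = BOYB

Answer: B O Y B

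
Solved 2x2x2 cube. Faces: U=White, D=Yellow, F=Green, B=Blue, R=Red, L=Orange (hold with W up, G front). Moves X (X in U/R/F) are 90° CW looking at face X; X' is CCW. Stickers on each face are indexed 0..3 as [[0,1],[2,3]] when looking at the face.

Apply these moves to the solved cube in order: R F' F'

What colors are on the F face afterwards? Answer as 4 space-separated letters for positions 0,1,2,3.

Answer: Y G Y G

Derivation:
After move 1 (R): R=RRRR U=WGWG F=GYGY D=YBYB B=WBWB
After move 2 (F'): F=YYGG U=WGRR R=BRYR D=OOYB L=OGOW
After move 3 (F'): F=YGYG U=WGBY R=OROR D=GWYB L=OROR
Query: F face = YGYG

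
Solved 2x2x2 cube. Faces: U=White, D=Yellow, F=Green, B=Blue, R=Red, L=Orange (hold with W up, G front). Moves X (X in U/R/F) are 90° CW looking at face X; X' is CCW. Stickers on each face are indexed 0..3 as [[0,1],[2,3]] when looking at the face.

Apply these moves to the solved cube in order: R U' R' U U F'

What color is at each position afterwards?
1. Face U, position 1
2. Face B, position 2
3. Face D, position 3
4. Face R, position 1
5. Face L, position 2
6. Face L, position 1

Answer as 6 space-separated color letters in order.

Answer: W B Y B O G

Derivation:
After move 1 (R): R=RRRR U=WGWG F=GYGY D=YBYB B=WBWB
After move 2 (U'): U=GGWW F=OOGY R=GYRR B=RRWB L=WBOO
After move 3 (R'): R=YRGR U=GWWR F=OGGW D=YOYY B=BRBB
After move 4 (U): U=WGRW F=YRGW R=BRGR B=WBBB L=OGOO
After move 5 (U): U=RWWG F=BRGW R=WBGR B=OGBB L=YROO
After move 6 (F'): F=RWBG U=RWWG R=OBYR D=ROYY L=YGOW
Query 1: U[1] = W
Query 2: B[2] = B
Query 3: D[3] = Y
Query 4: R[1] = B
Query 5: L[2] = O
Query 6: L[1] = G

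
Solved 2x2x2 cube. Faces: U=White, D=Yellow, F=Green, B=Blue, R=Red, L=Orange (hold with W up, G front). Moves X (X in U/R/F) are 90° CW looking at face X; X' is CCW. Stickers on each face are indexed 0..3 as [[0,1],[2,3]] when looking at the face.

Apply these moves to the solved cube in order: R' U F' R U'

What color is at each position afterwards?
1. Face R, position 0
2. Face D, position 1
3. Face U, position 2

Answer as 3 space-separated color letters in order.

After move 1 (R'): R=RRRR U=WBWB F=GWGW D=YGYG B=YBYB
After move 2 (U): U=WWBB F=RRGW R=YBRR B=OOYB L=GWOO
After move 3 (F'): F=RWRG U=WWYR R=GBYR D=WOYG L=GBOB
After move 4 (R): R=YGRB U=WWYG F=RORG D=WYYO B=ROWB
After move 5 (U'): U=WGWY F=GBRG R=RORB B=YGWB L=ROOB
Query 1: R[0] = R
Query 2: D[1] = Y
Query 3: U[2] = W

Answer: R Y W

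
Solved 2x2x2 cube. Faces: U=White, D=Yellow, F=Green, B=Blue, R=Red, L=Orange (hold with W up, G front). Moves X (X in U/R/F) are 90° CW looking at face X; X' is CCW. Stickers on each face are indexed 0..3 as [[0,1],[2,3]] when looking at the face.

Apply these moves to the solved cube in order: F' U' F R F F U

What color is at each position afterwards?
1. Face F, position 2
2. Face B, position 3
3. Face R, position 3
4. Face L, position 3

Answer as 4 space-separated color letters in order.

After move 1 (F'): F=GGGG U=WWRR R=YRYR D=OOYY L=OWOW
After move 2 (U'): U=WRWR F=OWGG R=GGYR B=YRBB L=BBOW
After move 3 (F): F=GOGW U=WRWB R=WGRR D=YGYY L=BOOO
After move 4 (R): R=RWRG U=WOWW F=GGGY D=YBYY B=BRRB
After move 5 (F): F=GGYG U=WOOO R=WWWG D=RRYY L=BYOB
After move 6 (F): F=YGGG U=WOBY R=OWOG D=WWYY L=BROR
After move 7 (U): U=BWYO F=OWGG R=BROG B=BRRB L=YGOR
Query 1: F[2] = G
Query 2: B[3] = B
Query 3: R[3] = G
Query 4: L[3] = R

Answer: G B G R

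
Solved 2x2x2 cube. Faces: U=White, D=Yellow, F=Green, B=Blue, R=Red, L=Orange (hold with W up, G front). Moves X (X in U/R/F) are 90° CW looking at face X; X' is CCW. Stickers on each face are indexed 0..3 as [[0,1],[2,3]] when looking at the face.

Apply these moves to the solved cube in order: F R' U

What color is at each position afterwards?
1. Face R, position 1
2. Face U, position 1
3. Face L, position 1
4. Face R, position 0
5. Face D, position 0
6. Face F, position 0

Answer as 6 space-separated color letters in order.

Answer: B W W Y R R

Derivation:
After move 1 (F): F=GGGG U=WWOO R=WRWR D=RRYY L=OYOY
After move 2 (R'): R=RRWW U=WBOB F=GWGO D=RGYG B=YBRB
After move 3 (U): U=OWBB F=RRGO R=YBWW B=OYRB L=GWOY
Query 1: R[1] = B
Query 2: U[1] = W
Query 3: L[1] = W
Query 4: R[0] = Y
Query 5: D[0] = R
Query 6: F[0] = R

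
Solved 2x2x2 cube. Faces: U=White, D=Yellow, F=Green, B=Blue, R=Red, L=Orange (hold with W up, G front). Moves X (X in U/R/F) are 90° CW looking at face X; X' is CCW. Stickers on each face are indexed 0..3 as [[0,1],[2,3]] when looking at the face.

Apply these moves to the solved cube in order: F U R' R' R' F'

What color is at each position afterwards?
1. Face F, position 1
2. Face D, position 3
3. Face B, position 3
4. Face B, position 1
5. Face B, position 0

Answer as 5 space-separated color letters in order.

Answer: Y O B Y W

Derivation:
After move 1 (F): F=GGGG U=WWOO R=WRWR D=RRYY L=OYOY
After move 2 (U): U=OWOW F=WRGG R=BBWR B=OYBB L=GGOY
After move 3 (R'): R=BRBW U=OBOO F=WWGW D=RRYG B=YYRB
After move 4 (R'): R=RWBB U=OROY F=WBGO D=RWYW B=GYRB
After move 5 (R'): R=WBRB U=OROG F=WRGY D=RBYO B=WYWB
After move 6 (F'): F=RYWG U=ORWR R=BBRB D=GYYO L=GGOO
Query 1: F[1] = Y
Query 2: D[3] = O
Query 3: B[3] = B
Query 4: B[1] = Y
Query 5: B[0] = W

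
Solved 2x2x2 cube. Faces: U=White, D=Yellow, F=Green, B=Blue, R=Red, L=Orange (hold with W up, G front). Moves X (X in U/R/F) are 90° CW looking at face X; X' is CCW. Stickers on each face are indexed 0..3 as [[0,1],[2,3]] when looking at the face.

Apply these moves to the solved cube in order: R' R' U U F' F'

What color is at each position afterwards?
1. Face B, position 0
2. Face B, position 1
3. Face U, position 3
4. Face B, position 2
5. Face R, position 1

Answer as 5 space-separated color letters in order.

Answer: G B Y G O

Derivation:
After move 1 (R'): R=RRRR U=WBWB F=GWGW D=YGYG B=YBYB
After move 2 (R'): R=RRRR U=WYWY F=GBGB D=YWYW B=GBGB
After move 3 (U): U=WWYY F=RRGB R=GBRR B=OOGB L=GBOO
After move 4 (U): U=YWYW F=GBGB R=OORR B=GBGB L=RROO
After move 5 (F'): F=BBGG U=YWOR R=WOYR D=ROYW L=RWOY
After move 6 (F'): F=BGBG U=YWWY R=OORR D=WYYW L=RROO
Query 1: B[0] = G
Query 2: B[1] = B
Query 3: U[3] = Y
Query 4: B[2] = G
Query 5: R[1] = O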